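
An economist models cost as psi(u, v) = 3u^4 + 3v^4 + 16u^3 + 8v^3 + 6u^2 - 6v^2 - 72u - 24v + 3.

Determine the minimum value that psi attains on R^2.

psi(u,v) separates as P(u) + Q(v) + 3, so its minimum is min P + min Q + 3.
P'(u) = 12(u - 1)(u + 2)(u + 3) vanishes at u ∈ {-3, -2, 1}; Q'(v) = 12(v - 1)(v + 1)(v + 2) vanishes at v ∈ {-2, -1, 1}.
Local minima of P (where P''>0): P(-3)=81, P(1)=-47. Local minima of Q: Q(-2)=8, Q(1)=-19.
So the global minimum of psi is P(1) + Q(1) + 3 = -47 − 19 + 3 = -63, attained at (1, 1).

-63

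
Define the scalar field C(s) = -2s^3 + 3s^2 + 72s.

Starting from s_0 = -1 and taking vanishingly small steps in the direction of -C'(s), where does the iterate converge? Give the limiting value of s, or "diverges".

C'(s) = -6(s - 4)(s + 3), so C'(-1) = 60.
Gradient descent moves in the -C' direction, i.e. s is decreasing.
The nearest critical point in that direction is s = -3, where C'' = 42 > 0 (a local minimum). The iterate converges there.

-3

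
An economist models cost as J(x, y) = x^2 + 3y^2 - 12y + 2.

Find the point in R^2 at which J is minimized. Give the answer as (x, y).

(0, 2)

J(x,y) separates as P(x) + Q(y) + 2, so its minimum is min P + min Q + 2.
P'(x) = 2x vanishes at x ∈ {0}; Q'(y) = 6y - 12 vanishes at y ∈ {2}.
Local minima of P (where P''>0): P(0)=0. Local minima of Q: Q(2)=-12.
So the global minimum of J is P(0) + Q(2) + 2 = 0 − 12 + 2 = -10, attained at (0, 2).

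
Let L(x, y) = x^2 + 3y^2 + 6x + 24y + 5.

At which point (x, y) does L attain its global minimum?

(-3, -4)

L(x,y) separates as P(x) + Q(y) + 5, so its minimum is min P + min Q + 5.
P'(x) = 2x + 6 vanishes at x ∈ {-3}; Q'(y) = 6y + 24 vanishes at y ∈ {-4}.
Local minima of P (where P''>0): P(-3)=-9. Local minima of Q: Q(-4)=-48.
So the global minimum of L is P(-3) + Q(-4) + 5 = -9 − 48 + 5 = -52, attained at (-3, -4).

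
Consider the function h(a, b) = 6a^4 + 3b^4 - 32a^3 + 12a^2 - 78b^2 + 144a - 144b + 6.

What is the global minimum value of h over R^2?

h(a,b) separates as P(a) + Q(b) + 6, so its minimum is min P + min Q + 6.
P'(a) = 24(a - 3)(a - 2)(a + 1) vanishes at a ∈ {-1, 2, 3}; Q'(b) = 12(b - 4)(b + 1)(b + 3) vanishes at b ∈ {-3, -1, 4}.
Local minima of P (where P''>0): P(-1)=-94, P(3)=162. Local minima of Q: Q(-3)=-27, Q(4)=-1056.
So the global minimum of h is P(-1) + Q(4) + 6 = -94 − 1056 + 6 = -1144, attained at (-1, 4).

-1144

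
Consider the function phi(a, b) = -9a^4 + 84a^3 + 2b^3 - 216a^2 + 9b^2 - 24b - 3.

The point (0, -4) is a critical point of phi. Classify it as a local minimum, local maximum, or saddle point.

The mixed partial ∂²phi/∂a∂b is 0, so the Hessian at any point is diag(phi_aa, phi_bb) = diag(36(-3a^2 + 14a - 12), 6(2b + 3)).
At (0, -4): H = diag(-432, -30).
Both eigenvalues are negative, so H is negative definite: a local maximum.

local maximum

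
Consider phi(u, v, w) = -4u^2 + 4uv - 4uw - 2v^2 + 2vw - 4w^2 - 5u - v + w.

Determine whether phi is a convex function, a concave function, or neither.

concave

phi is quadratic, so its Hessian is the constant matrix H = [[-8, 4, -4], [4, -4, 2], [-4, 2, -8]].
Leading principal minors: -8, 16, -96.
Signs alternate −, +, − ⇒ H ≺ 0 ⇒ concave.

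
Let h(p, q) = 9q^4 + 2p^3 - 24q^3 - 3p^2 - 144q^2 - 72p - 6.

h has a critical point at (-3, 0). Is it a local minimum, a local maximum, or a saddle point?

The mixed partial ∂²h/∂p∂q is 0, so the Hessian at any point is diag(h_pp, h_qq) = diag(6(2p - 1), 36(3q^2 - 4q - 8)).
At (-3, 0): H = diag(-42, -288).
Both eigenvalues are negative, so H is negative definite: a local maximum.

local maximum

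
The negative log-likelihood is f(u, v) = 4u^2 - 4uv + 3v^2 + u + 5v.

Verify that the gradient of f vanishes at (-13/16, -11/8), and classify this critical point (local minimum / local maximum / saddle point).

local minimum

∇f = (8u - 4v + 1, -4u + 6v + 5); substituting (-13/16, -11/8) gives ∇f = (0, 0), so (-13/16, -11/8) is indeed a critical point.
The Hessian of f is constant: H = [[8, -4], [-4, 6]].
det(H) = 8·6 − (-4)² = 32.
det(H) > 0 and tr(H) = 14 > 0, so H is positive definite and the point is a local minimum.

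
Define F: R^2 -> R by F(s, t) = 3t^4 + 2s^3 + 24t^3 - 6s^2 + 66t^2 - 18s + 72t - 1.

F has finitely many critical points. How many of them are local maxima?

1

F separates as a function of s plus a function of t, so ∇F=0 decouples.
∂F/∂s = 6(s - 3)(s + 1) = 0 at s ∈ {-1, 3}; ∂F/∂t = 12(t + 1)(t + 2)(t + 3) = 0 at t ∈ {-3, -2, -1}.
The Hessian is diagonal: diag(F_ss, F_tt). Second derivatives: F_ss(-1)=-24, F_ss(3)=24; F_tt(-3)=24, F_tt(-2)=-12, F_tt(-1)=24.
Local maxima occur where both diagonal entries negative: (-1, -2). Count: 1.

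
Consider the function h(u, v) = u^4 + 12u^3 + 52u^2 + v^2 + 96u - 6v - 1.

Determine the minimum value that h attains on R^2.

h(u,v) separates as P(u) + Q(v) − 1, so its minimum is min P + min Q − 1.
P'(u) = 4(u + 2)(u + 3)(u + 4) vanishes at u ∈ {-4, -3, -2}; Q'(v) = 2v - 6 vanishes at v ∈ {3}.
Local minima of P (where P''>0): P(-4)=-64, P(-2)=-64. Local minima of Q: Q(3)=-9.
So the global minimum of h is P(-4) + Q(3) − 1 = -64 − 9 − 1 = -74, attained at (-4, 3).

-74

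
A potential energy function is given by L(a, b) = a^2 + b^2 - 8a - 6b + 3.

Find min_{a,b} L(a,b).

-22

L(a,b) separates as P(a) + Q(b) + 3, so its minimum is min P + min Q + 3.
P'(a) = 2a - 8 vanishes at a ∈ {4}; Q'(b) = 2b - 6 vanishes at b ∈ {3}.
Local minima of P (where P''>0): P(4)=-16. Local minima of Q: Q(3)=-9.
So the global minimum of L is P(4) + Q(3) + 3 = -16 − 9 + 3 = -22, attained at (4, 3).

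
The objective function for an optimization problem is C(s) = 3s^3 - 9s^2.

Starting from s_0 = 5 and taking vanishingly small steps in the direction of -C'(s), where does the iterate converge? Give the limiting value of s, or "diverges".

C'(s) = 9s(s - 2), so C'(5) = 135.
Gradient descent moves in the -C' direction, i.e. s is decreasing.
The nearest critical point in that direction is s = 2, where C'' = 18 > 0 (a local minimum). The iterate converges there.

2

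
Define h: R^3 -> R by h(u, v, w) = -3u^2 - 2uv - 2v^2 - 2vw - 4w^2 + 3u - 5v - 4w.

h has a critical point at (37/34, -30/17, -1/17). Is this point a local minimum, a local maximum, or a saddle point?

local maximum

The Hessian is constant: H = [[-6, -2, 0], [-2, -4, -2], [0, -2, -8]].
Leading principal minors: Δ₁ = -6, Δ₂ = 20, Δ₃ = -136.
The minors alternate sign starting negative (−, +, −), so H is negative definite: a local maximum.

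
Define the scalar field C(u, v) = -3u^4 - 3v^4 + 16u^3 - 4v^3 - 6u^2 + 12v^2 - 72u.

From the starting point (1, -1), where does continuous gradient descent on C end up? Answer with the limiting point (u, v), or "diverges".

C is separable, so gradient descent decouples: u follows -∂C/∂u, v follows -∂C/∂v.
∂C/∂u = -12(u - 3)(u - 2)(u + 1); at u=1 this is -48, so u increases.
∂C/∂v = -12v(v - 1)(v + 2); at v=-1 this is -24, so v increases.
u converges to its nearest critical value 2 (a local min of the u-part); v converges to 0. The iterate converges to (2, 0).

(2, 0)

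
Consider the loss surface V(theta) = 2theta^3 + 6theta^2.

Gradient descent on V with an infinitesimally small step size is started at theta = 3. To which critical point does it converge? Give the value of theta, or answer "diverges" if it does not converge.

V'(theta) = 6theta(theta + 2), so V'(3) = 90.
Gradient descent moves in the -V' direction, i.e. theta is decreasing.
The nearest critical point in that direction is theta = 0, where V'' = 12 > 0 (a local minimum). The iterate converges there.

0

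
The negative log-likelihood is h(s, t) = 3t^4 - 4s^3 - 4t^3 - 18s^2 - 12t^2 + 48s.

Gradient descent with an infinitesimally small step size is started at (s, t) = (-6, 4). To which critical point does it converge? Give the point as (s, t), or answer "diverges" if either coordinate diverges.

(-4, 2)

h is separable, so gradient descent decouples: s follows -∂h/∂s, t follows -∂h/∂t.
∂h/∂s = -12(s - 1)(s + 4); at s=-6 this is -168, so s increases.
∂h/∂t = 12t(t - 2)(t + 1); at t=4 this is 480, so t decreases.
s converges to its nearest critical value -4 (a local min of the s-part); t converges to 2. The iterate converges to (-4, 2).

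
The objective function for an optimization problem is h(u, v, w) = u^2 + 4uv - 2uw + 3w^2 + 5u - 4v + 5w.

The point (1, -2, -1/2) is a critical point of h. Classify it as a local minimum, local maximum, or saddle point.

saddle point

The Hessian is constant: H = [[2, 4, -2], [4, 0, 0], [-2, 0, 6]].
Leading principal minors: Δ₁ = 2, Δ₂ = -16, Δ₃ = -96.
The minors fit neither the all-positive nor the alternating-sign pattern, so H is indefinite: a saddle point.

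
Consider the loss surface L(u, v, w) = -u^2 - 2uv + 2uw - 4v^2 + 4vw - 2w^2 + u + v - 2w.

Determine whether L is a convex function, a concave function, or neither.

L is quadratic, so its Hessian is the constant matrix H = [[-2, -2, 2], [-2, -8, 4], [2, 4, -4]].
Leading principal minors: -2, 12, -16.
Signs alternate −, +, − ⇒ H ≺ 0 ⇒ concave.

concave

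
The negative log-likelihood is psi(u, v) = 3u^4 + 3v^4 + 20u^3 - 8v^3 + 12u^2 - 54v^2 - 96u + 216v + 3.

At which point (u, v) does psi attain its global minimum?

psi(u,v) separates as P(u) + Q(v) + 3, so its minimum is min P + min Q + 3.
P'(u) = 12(u - 1)(u + 2)(u + 4) vanishes at u ∈ {-4, -2, 1}; Q'(v) = 12(v - 3)(v - 2)(v + 3) vanishes at v ∈ {-3, 2, 3}.
Local minima of P (where P''>0): P(-4)=64, P(1)=-61. Local minima of Q: Q(-3)=-675, Q(3)=189.
So the global minimum of psi is P(1) + Q(-3) + 3 = -61 − 675 + 3 = -733, attained at (1, -3).

(1, -3)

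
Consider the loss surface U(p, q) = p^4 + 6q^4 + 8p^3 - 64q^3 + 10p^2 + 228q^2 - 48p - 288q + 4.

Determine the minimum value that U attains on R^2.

-143

U(p,q) separates as A(p) + B(q) + 4, so its minimum is min A + min B + 4.
A'(p) = 4(p - 1)(p + 3)(p + 4) vanishes at p ∈ {-4, -3, 1}; B'(q) = 24(q - 4)(q - 3)(q - 1) vanishes at q ∈ {1, 3, 4}.
Local minima of A (where A''>0): A(-4)=96, A(1)=-29. Local minima of B: B(1)=-118, B(4)=-64.
So the global minimum of U is A(1) + B(1) + 4 = -29 − 118 + 4 = -143, attained at (1, 1).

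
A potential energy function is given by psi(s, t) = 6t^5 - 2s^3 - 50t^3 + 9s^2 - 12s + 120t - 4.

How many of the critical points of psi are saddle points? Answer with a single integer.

4

psi separates as a function of s plus a function of t, so ∇psi=0 decouples.
∂psi/∂s = -6(s - 2)(s - 1) = 0 at s ∈ {1, 2}; ∂psi/∂t = 30(t - 2)(t - 1)(t + 1)(t + 2) = 0 at t ∈ {-2, -1, 1, 2}.
The Hessian is diagonal: diag(psi_ss, psi_tt). Second derivatives: psi_ss(1)=6, psi_ss(2)=-6; psi_tt(-2)=-360, psi_tt(-1)=180, psi_tt(1)=-180, psi_tt(2)=360.
Saddle points occur where the two diagonal entries have opposite signs: (1, -2), (1, 1), (2, -1), (2, 2). Count: 4.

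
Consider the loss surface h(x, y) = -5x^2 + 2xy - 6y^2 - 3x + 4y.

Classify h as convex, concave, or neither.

concave

h is quadratic, so its Hessian is the constant matrix H = [[-10, 2], [2, -12]].
det(H) = 116, tr(H) = -22.
det(H) > 0 and tr(H) < 0, so H is negative definite everywhere: concave.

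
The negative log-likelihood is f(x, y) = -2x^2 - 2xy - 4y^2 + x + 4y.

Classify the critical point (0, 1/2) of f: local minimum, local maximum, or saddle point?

The Hessian of f is constant: H = [[-4, -2], [-2, -8]].
det(H) = (-4)·(-8) − (-2)² = 28.
det(H) > 0 and tr(H) = -12 < 0, so H is negative definite and the point is a local maximum.

local maximum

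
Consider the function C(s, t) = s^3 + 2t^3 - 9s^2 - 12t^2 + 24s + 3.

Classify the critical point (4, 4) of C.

The mixed partial ∂²C/∂s∂t is 0, so the Hessian at any point is diag(C_ss, C_tt) = diag(6(s - 3), 12(t - 2)).
At (4, 4): H = diag(6, 24).
Both eigenvalues are positive, so H is positive definite: a local minimum.

local minimum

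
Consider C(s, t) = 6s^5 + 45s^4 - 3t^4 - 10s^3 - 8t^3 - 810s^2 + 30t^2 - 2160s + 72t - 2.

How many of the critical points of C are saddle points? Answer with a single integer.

C separates as a function of s plus a function of t, so ∇C=0 decouples.
∂C/∂s = 30(s - 3)(s + 2)(s + 3)(s + 4) = 0 at s ∈ {-4, -3, -2, 3}; ∂C/∂t = -12(t - 2)(t + 1)(t + 3) = 0 at t ∈ {-3, -1, 2}.
The Hessian is diagonal: diag(C_ss, C_tt). Second derivatives: C_ss(-4)=-420, C_ss(-3)=180, C_ss(-2)=-300, C_ss(3)=6300; C_tt(-3)=-120, C_tt(-1)=72, C_tt(2)=-180.
Saddle points occur where the two diagonal entries have opposite signs: (-4, -1), (-3, -3), (-3, 2), (-2, -1), (3, -3), (3, 2). Count: 6.

6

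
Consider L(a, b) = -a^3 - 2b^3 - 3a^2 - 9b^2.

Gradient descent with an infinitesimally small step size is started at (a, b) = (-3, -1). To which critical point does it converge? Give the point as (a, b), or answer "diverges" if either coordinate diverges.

L is separable, so gradient descent decouples: a follows -∂L/∂a, b follows -∂L/∂b.
∂L/∂a = -3a(a + 2); at a=-3 this is -9, so a increases.
∂L/∂b = -6b(b + 3); at b=-1 this is 12, so b decreases.
a converges to its nearest critical value -2 (a local min of the a-part); b converges to -3. The iterate converges to (-2, -3).

(-2, -3)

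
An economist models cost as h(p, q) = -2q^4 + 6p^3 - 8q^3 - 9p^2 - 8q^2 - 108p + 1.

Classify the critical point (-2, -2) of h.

The mixed partial ∂²h/∂p∂q is 0, so the Hessian at any point is diag(h_pp, h_qq) = diag(18(2p - 1), -8(3q^2 + 6q + 2)).
At (-2, -2): H = diag(-90, -16).
Both eigenvalues are negative, so H is negative definite: a local maximum.

local maximum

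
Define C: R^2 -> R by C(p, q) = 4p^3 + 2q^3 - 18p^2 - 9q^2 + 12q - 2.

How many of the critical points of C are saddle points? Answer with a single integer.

2

C separates as a function of p plus a function of q, so ∇C=0 decouples.
∂C/∂p = 12p(p - 3) = 0 at p ∈ {0, 3}; ∂C/∂q = 6(q - 2)(q - 1) = 0 at q ∈ {1, 2}.
The Hessian is diagonal: diag(C_pp, C_qq). Second derivatives: C_pp(0)=-36, C_pp(3)=36; C_qq(1)=-6, C_qq(2)=6.
Saddle points occur where the two diagonal entries have opposite signs: (0, 2), (3, 1). Count: 2.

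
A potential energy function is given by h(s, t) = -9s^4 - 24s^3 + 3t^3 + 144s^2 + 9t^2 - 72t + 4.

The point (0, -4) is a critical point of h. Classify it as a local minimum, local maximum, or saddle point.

saddle point

The mixed partial ∂²h/∂s∂t is 0, so the Hessian at any point is diag(h_ss, h_tt) = diag(36(-3s^2 - 4s + 8), 18(t + 1)).
At (0, -4): H = diag(288, -54).
The eigenvalues have opposite signs, so H is indefinite: a saddle point.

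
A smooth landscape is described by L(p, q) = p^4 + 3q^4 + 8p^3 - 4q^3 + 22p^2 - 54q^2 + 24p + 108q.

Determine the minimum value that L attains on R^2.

L(p,q) separates as A(p) + B(q), so its minimum is min A + min B.
A'(p) = 4(p + 1)(p + 2)(p + 3) vanishes at p ∈ {-3, -2, -1}; B'(q) = 12(q - 3)(q - 1)(q + 3) vanishes at q ∈ {-3, 1, 3}.
Local minima of A (where A''>0): A(-3)=-9, A(-1)=-9. Local minima of B: B(-3)=-459, B(3)=-27.
So the global minimum of L is A(-3) + B(-3) = -9 − 459 = -468, attained at (-3, -3).

-468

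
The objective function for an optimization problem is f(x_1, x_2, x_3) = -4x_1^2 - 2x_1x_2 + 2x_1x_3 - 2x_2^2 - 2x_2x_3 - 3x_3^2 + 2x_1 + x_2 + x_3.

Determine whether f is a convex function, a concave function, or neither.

concave

f is quadratic, so its Hessian is the constant matrix H = [[-8, -2, 2], [-2, -4, -2], [2, -2, -6]].
Leading principal minors: -8, 28, -104.
Signs alternate −, +, − ⇒ H ≺ 0 ⇒ concave.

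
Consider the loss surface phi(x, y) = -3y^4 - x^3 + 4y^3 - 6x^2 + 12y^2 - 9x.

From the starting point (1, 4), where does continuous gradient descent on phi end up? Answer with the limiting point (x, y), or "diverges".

diverges

phi is separable, so gradient descent decouples: x follows -∂phi/∂x, y follows -∂phi/∂y.
∂phi/∂x = -3(x + 1)(x + 3); at x=1 this is -24, so x increases.
∂phi/∂y = -12y(y - 2)(y + 1); at y=4 this is -480, so y increases.
The x-coordinate has no critical point in that direction and runs off to infinity.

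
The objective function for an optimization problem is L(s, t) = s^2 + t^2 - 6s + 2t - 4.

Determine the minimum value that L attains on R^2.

L(s,t) separates as P(s) + Q(t) − 4, so its minimum is min P + min Q − 4.
P'(s) = 2s - 6 vanishes at s ∈ {3}; Q'(t) = 2(t + 1) vanishes at t ∈ {-1}.
Local minima of P (where P''>0): P(3)=-9. Local minima of Q: Q(-1)=-1.
So the global minimum of L is P(3) + Q(-1) − 4 = -9 − 1 − 4 = -14, attained at (3, -1).

-14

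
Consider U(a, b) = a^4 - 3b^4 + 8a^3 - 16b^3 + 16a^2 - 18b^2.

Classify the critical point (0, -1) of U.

local minimum

The mixed partial ∂²U/∂a∂b is 0, so the Hessian at any point is diag(U_aa, U_bb) = diag(4(3a^2 + 12a + 8), -12(3b^2 + 8b + 3)).
At (0, -1): H = diag(32, 24).
Both eigenvalues are positive, so H is positive definite: a local minimum.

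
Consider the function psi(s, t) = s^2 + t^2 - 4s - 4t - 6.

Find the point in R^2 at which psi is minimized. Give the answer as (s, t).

(2, 2)

psi(s,t) separates as P(s) + Q(t) − 6, so its minimum is min P + min Q − 6.
P'(s) = 2s - 4 vanishes at s ∈ {2}; Q'(t) = 2(t - 2) vanishes at t ∈ {2}.
Local minima of P (where P''>0): P(2)=-4. Local minima of Q: Q(2)=-4.
So the global minimum of psi is P(2) + Q(2) − 6 = -4 − 4 − 6 = -14, attained at (2, 2).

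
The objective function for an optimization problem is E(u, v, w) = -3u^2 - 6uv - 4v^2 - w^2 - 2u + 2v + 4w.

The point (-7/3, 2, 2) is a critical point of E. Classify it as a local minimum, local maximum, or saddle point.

local maximum

The Hessian is constant: H = [[-6, -6, 0], [-6, -8, 0], [0, 0, -2]].
Leading principal minors: Δ₁ = -6, Δ₂ = 12, Δ₃ = -24.
The minors alternate sign starting negative (−, +, −), so H is negative definite: a local maximum.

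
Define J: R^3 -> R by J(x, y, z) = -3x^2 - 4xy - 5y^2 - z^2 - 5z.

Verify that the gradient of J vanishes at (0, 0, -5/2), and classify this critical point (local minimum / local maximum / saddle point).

local maximum

∇J = (-6x - 4y, -4x - 10y, -2z - 5); substituting (0, 0, -5/2) gives ∇J = (0, 0, 0), so (0, 0, -5/2) is indeed a critical point.
The Hessian is constant: H = [[-6, -4, 0], [-4, -10, 0], [0, 0, -2]].
Leading principal minors: Δ₁ = -6, Δ₂ = 44, Δ₃ = -88.
The minors alternate sign starting negative (−, +, −), so H is negative definite: a local maximum.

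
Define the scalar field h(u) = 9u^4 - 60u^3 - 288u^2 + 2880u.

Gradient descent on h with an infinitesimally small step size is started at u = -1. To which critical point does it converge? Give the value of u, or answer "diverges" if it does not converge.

h'(u) = 36(u - 5)(u - 4)(u + 4), so h'(-1) = 3240.
Gradient descent moves in the -h' direction, i.e. u is decreasing.
The nearest critical point in that direction is u = -4, where h'' = 2592 > 0 (a local minimum). The iterate converges there.

-4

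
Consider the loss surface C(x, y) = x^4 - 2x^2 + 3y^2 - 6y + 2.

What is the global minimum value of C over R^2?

-2

C(x,y) separates as P(x) + Q(y) + 2, so its minimum is min P + min Q + 2.
P'(x) = 4x(x - 1)(x + 1) vanishes at x ∈ {-1, 0, 1}; Q'(y) = 6y - 6 vanishes at y ∈ {1}.
Local minima of P (where P''>0): P(-1)=-1, P(1)=-1. Local minima of Q: Q(1)=-3.
So the global minimum of C is P(-1) + Q(1) + 2 = -1 − 3 + 2 = -2, attained at (-1, 1).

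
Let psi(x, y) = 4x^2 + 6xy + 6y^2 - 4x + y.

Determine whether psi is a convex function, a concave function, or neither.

convex

psi is quadratic, so its Hessian is the constant matrix H = [[8, 6], [6, 12]].
det(H) = 60, tr(H) = 20.
det(H) > 0 and tr(H) > 0, so H is positive definite everywhere: convex.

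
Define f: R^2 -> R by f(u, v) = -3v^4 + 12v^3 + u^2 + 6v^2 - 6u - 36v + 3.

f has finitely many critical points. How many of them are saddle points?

2

f separates as a function of u plus a function of v, so ∇f=0 decouples.
∂f/∂u = 2(u - 3) = 0 at u ∈ {3}; ∂f/∂v = -12(v - 3)(v - 1)(v + 1) = 0 at v ∈ {-1, 1, 3}.
The Hessian is diagonal: diag(f_uu, f_vv). Second derivatives: f_uu(3)=2; f_vv(-1)=-96, f_vv(1)=48, f_vv(3)=-96.
Saddle points occur where the two diagonal entries have opposite signs: (3, -1), (3, 3). Count: 2.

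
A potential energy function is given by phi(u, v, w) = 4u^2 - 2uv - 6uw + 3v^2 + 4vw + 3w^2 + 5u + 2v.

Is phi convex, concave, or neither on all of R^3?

convex

phi is quadratic, so its Hessian is the constant matrix H = [[8, -2, -6], [-2, 6, 4], [-6, 4, 6]].
Leading principal minors: 8, 44, 16.
All positive ⇒ H ≻ 0 ⇒ convex.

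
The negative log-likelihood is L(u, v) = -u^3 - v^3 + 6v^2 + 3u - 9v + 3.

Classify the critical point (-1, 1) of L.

The mixed partial ∂²L/∂u∂v is 0, so the Hessian at any point is diag(L_uu, L_vv) = diag(-6u, 6(-v + 2)).
At (-1, 1): H = diag(6, 6).
Both eigenvalues are positive, so H is positive definite: a local minimum.

local minimum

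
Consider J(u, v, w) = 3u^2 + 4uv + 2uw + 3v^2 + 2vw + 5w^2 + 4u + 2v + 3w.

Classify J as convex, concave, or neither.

convex

J is quadratic, so its Hessian is the constant matrix H = [[6, 4, 2], [4, 6, 2], [2, 2, 10]].
Leading principal minors: 6, 20, 184.
All positive ⇒ H ≻ 0 ⇒ convex.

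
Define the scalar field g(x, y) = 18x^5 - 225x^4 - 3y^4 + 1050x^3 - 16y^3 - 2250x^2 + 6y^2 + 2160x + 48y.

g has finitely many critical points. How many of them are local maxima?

g separates as a function of x plus a function of y, so ∇g=0 decouples.
∂g/∂x = 90(x - 4)(x - 3)(x - 2)(x - 1) = 0 at x ∈ {1, 2, 3, 4}; ∂g/∂y = -12(y - 1)(y + 1)(y + 4) = 0 at y ∈ {-4, -1, 1}.
The Hessian is diagonal: diag(g_xx, g_yy). Second derivatives: g_xx(1)=-540, g_xx(2)=180, g_xx(3)=-180, g_xx(4)=540; g_yy(-4)=-180, g_yy(-1)=72, g_yy(1)=-120.
Local maxima occur where both diagonal entries negative: (1, -4), (1, 1), (3, -4), (3, 1). Count: 4.

4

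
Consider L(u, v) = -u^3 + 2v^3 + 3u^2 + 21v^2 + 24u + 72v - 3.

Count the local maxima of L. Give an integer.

L separates as a function of u plus a function of v, so ∇L=0 decouples.
∂L/∂u = -3(u - 4)(u + 2) = 0 at u ∈ {-2, 4}; ∂L/∂v = 6(v + 3)(v + 4) = 0 at v ∈ {-4, -3}.
The Hessian is diagonal: diag(L_uu, L_vv). Second derivatives: L_uu(-2)=18, L_uu(4)=-18; L_vv(-4)=-6, L_vv(-3)=6.
Local maxima occur where both diagonal entries negative: (4, -4). Count: 1.

1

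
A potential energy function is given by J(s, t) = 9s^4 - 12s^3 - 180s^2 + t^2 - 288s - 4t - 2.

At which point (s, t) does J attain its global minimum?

J(s,t) separates as P(s) + Q(t) − 2, so its minimum is min P + min Q − 2.
P'(s) = 36(s - 4)(s + 1)(s + 2) vanishes at s ∈ {-2, -1, 4}; Q'(t) = 2(t - 2) vanishes at t ∈ {2}.
Local minima of P (where P''>0): P(-2)=96, P(4)=-2496. Local minima of Q: Q(2)=-4.
So the global minimum of J is P(4) + Q(2) − 2 = -2496 − 4 − 2 = -2502, attained at (4, 2).

(4, 2)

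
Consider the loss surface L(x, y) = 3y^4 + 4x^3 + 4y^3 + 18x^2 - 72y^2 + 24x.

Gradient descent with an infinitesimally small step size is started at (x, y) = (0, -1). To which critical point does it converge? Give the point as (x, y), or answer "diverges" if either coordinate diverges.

L is separable, so gradient descent decouples: x follows -∂L/∂x, y follows -∂L/∂y.
∂L/∂x = 12(x + 1)(x + 2); at x=0 this is 24, so x decreases.
∂L/∂y = 12y(y - 3)(y + 4); at y=-1 this is 144, so y decreases.
x converges to its nearest critical value -1 (a local min of the x-part); y converges to -4. The iterate converges to (-1, -4).

(-1, -4)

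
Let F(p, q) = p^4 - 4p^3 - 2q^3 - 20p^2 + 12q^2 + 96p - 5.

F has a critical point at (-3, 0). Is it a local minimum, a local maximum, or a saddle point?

local minimum

The mixed partial ∂²F/∂p∂q is 0, so the Hessian at any point is diag(F_pp, F_qq) = diag(4(3p^2 - 6p - 10), 12(-q + 2)).
At (-3, 0): H = diag(140, 24).
Both eigenvalues are positive, so H is positive definite: a local minimum.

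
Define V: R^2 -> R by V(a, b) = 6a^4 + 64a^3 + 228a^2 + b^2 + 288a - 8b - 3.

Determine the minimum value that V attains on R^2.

V(a,b) separates as P(a) + Q(b) − 3, so its minimum is min P + min Q − 3.
P'(a) = 24(a + 1)(a + 3)(a + 4) vanishes at a ∈ {-4, -3, -1}; Q'(b) = 2b - 8 vanishes at b ∈ {4}.
Local minima of P (where P''>0): P(-4)=-64, P(-1)=-118. Local minima of Q: Q(4)=-16.
So the global minimum of V is P(-1) + Q(4) − 3 = -118 − 16 − 3 = -137, attained at (-1, 4).

-137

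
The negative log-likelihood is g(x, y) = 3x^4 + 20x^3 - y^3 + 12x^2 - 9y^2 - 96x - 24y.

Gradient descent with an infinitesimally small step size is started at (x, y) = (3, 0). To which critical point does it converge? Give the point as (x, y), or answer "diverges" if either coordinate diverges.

g is separable, so gradient descent decouples: x follows -∂g/∂x, y follows -∂g/∂y.
∂g/∂x = 12(x - 1)(x + 2)(x + 4); at x=3 this is 840, so x decreases.
∂g/∂y = -3(y + 2)(y + 4); at y=0 this is -24, so y increases.
The y-coordinate has no critical point in that direction and runs off to infinity.

diverges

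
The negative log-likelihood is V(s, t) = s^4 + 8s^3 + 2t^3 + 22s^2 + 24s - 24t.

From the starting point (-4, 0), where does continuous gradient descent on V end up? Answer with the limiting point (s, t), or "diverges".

V is separable, so gradient descent decouples: s follows -∂V/∂s, t follows -∂V/∂t.
∂V/∂s = 4(s + 1)(s + 2)(s + 3); at s=-4 this is -24, so s increases.
∂V/∂t = 6(t - 2)(t + 2); at t=0 this is -24, so t increases.
s converges to its nearest critical value -3 (a local min of the s-part); t converges to 2. The iterate converges to (-3, 2).

(-3, 2)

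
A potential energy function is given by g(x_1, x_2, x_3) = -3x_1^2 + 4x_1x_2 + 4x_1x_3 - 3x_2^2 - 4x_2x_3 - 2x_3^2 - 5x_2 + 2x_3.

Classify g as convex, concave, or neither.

concave

g is quadratic, so its Hessian is the constant matrix H = [[-6, 4, 4], [4, -6, -4], [4, -4, -4]].
Leading principal minors: -6, 20, -16.
Signs alternate −, +, − ⇒ H ≺ 0 ⇒ concave.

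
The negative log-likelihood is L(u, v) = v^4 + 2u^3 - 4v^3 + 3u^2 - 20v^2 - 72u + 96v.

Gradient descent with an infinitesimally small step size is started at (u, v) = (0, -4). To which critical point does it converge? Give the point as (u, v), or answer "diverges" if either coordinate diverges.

(3, -3)

L is separable, so gradient descent decouples: u follows -∂L/∂u, v follows -∂L/∂v.
∂L/∂u = 6(u - 3)(u + 4); at u=0 this is -72, so u increases.
∂L/∂v = 4(v - 4)(v - 2)(v + 3); at v=-4 this is -192, so v increases.
u converges to its nearest critical value 3 (a local min of the u-part); v converges to -3. The iterate converges to (3, -3).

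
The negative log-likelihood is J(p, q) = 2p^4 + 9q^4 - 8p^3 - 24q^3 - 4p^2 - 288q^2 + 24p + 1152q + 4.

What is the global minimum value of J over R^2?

J(p,q) separates as A(p) + B(q) + 4, so its minimum is min A + min B + 4.
A'(p) = 8(p - 3)(p - 1)(p + 1) vanishes at p ∈ {-1, 1, 3}; B'(q) = 36(q - 4)(q - 2)(q + 4) vanishes at q ∈ {-4, 2, 4}.
Local minima of A (where A''>0): A(-1)=-18, A(3)=-18. Local minima of B: B(-4)=-5376, B(4)=768.
So the global minimum of J is A(-1) + B(-4) + 4 = -18 − 5376 + 4 = -5390, attained at (-1, -4).

-5390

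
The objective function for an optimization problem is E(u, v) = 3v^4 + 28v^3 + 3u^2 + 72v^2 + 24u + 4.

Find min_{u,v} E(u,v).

-44

E(u,v) separates as P(u) + Q(v) + 4, so its minimum is min P + min Q + 4.
P'(u) = 6u + 24 vanishes at u ∈ {-4}; Q'(v) = 12v(v + 3)(v + 4) vanishes at v ∈ {-4, -3, 0}.
Local minima of P (where P''>0): P(-4)=-48. Local minima of Q: Q(-4)=128, Q(0)=0.
So the global minimum of E is P(-4) + Q(0) + 4 = -48 + 0 + 4 = -44, attained at (-4, 0).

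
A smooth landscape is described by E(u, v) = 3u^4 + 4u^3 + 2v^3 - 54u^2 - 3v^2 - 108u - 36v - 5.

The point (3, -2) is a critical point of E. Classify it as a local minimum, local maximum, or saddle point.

The mixed partial ∂²E/∂u∂v is 0, so the Hessian at any point is diag(E_uu, E_vv) = diag(12(3u^2 + 2u - 9), 6(2v - 1)).
At (3, -2): H = diag(288, -30).
The eigenvalues have opposite signs, so H is indefinite: a saddle point.

saddle point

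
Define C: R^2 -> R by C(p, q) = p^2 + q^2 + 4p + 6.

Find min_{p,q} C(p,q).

2

C(p,q) separates as A(p) + B(q) + 6, so its minimum is min A + min B + 6.
A'(p) = 2p + 4 vanishes at p ∈ {-2}; B'(q) = 2q vanishes at q ∈ {0}.
Local minima of A (where A''>0): A(-2)=-4. Local minima of B: B(0)=0.
So the global minimum of C is A(-2) + B(0) + 6 = -4 + 0 + 6 = 2, attained at (-2, 0).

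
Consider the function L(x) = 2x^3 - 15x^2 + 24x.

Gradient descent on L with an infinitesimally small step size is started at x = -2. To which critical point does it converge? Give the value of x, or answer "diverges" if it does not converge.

L'(x) = 6(x - 4)(x - 1), so L'(-2) = 108.
Gradient descent moves in the -L' direction, i.e. x is decreasing.
There is no critical point below x=-2, and L' keeps the same sign, so the iterate runs off to −∞.

diverges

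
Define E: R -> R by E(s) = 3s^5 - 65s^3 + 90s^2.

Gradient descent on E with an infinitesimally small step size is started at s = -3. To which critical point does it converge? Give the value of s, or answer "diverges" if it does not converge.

E'(s) = 15s(s - 3)(s - 1)(s + 4), so E'(-3) = -1080.
Gradient descent moves in the -E' direction, i.e. s is increasing.
The nearest critical point in that direction is s = 0, where E'' = 180 > 0 (a local minimum). The iterate converges there.

0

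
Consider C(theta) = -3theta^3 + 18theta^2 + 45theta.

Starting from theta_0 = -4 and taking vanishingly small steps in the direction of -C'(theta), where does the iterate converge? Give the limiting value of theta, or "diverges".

C'(theta) = -9(theta - 5)(theta + 1), so C'(-4) = -243.
Gradient descent moves in the -C' direction, i.e. theta is increasing.
The nearest critical point in that direction is theta = -1, where C'' = 54 > 0 (a local minimum). The iterate converges there.

-1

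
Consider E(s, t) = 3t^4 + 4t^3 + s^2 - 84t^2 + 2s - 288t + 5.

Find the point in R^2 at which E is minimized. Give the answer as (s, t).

(-1, 4)

E(s,t) separates as P(s) + Q(t) + 5, so its minimum is min P + min Q + 5.
P'(s) = 2s + 2 vanishes at s ∈ {-1}; Q'(t) = 12(t - 4)(t + 2)(t + 3) vanishes at t ∈ {-3, -2, 4}.
Local minima of P (where P''>0): P(-1)=-1. Local minima of Q: Q(-3)=243, Q(4)=-1472.
So the global minimum of E is P(-1) + Q(4) + 5 = -1 − 1472 + 5 = -1468, attained at (-1, 4).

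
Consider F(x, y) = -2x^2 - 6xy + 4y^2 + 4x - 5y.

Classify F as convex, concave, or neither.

F is quadratic, so its Hessian is the constant matrix H = [[-4, -6], [-6, 8]].
det(H) = -68, tr(H) = 4.
det(H) < 0, so H is indefinite: neither convex nor concave.

neither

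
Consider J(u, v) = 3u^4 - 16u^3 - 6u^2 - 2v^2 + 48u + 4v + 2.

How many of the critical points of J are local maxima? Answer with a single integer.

J separates as a function of u plus a function of v, so ∇J=0 decouples.
∂J/∂u = 12(u - 4)(u - 1)(u + 1) = 0 at u ∈ {-1, 1, 4}; ∂J/∂v = -4(v - 1) = 0 at v ∈ {1}.
The Hessian is diagonal: diag(J_uu, J_vv). Second derivatives: J_uu(-1)=120, J_uu(1)=-72, J_uu(4)=180; J_vv(1)=-4.
Local maxima occur where both diagonal entries negative: (1, 1). Count: 1.

1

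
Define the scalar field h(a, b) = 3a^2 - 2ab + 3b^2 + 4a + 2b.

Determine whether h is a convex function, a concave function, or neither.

h is quadratic, so its Hessian is the constant matrix H = [[6, -2], [-2, 6]].
det(H) = 32, tr(H) = 12.
det(H) > 0 and tr(H) > 0, so H is positive definite everywhere: convex.

convex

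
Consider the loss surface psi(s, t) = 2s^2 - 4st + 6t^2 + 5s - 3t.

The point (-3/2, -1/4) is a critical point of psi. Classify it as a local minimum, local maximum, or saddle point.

local minimum

The Hessian of psi is constant: H = [[4, -4], [-4, 12]].
det(H) = 4·12 − (-4)² = 32.
det(H) > 0 and tr(H) = 16 > 0, so H is positive definite and the point is a local minimum.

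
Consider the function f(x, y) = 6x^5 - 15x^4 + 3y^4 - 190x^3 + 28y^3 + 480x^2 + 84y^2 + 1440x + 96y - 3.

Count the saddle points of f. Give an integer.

f separates as a function of x plus a function of y, so ∇f=0 decouples.
∂f/∂x = 30(x - 4)(x - 3)(x + 1)(x + 4) = 0 at x ∈ {-4, -1, 3, 4}; ∂f/∂y = 12(y + 1)(y + 2)(y + 4) = 0 at y ∈ {-4, -2, -1}.
The Hessian is diagonal: diag(f_xx, f_yy). Second derivatives: f_xx(-4)=-5040, f_xx(-1)=1800, f_xx(3)=-840, f_xx(4)=1200; f_yy(-4)=72, f_yy(-2)=-24, f_yy(-1)=36.
Saddle points occur where the two diagonal entries have opposite signs: (-4, -4), (-4, -1), (-1, -2), (3, -4), (3, -1), (4, -2). Count: 6.

6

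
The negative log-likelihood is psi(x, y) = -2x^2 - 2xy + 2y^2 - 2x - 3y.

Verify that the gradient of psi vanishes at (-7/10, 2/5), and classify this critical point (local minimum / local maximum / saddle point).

saddle point

∇psi = (-4x - 2y - 2, -2x + 4y - 3); substituting (-7/10, 2/5) gives ∇psi = (0, 0), so (-7/10, 2/5) is indeed a critical point.
The Hessian of psi is constant: H = [[-4, -2], [-2, 4]].
det(H) = (-4)·4 − (-2)² = -20.
Since det(H) < 0, H is indefinite and the critical point is a saddle point.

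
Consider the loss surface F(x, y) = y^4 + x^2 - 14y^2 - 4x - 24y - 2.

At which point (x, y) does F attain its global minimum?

F(x,y) separates as P(x) + Q(y) − 2, so its minimum is min P + min Q − 2.
P'(x) = 2x - 4 vanishes at x ∈ {2}; Q'(y) = 4(y - 3)(y + 1)(y + 2) vanishes at y ∈ {-2, -1, 3}.
Local minima of P (where P''>0): P(2)=-4. Local minima of Q: Q(-2)=8, Q(3)=-117.
So the global minimum of F is P(2) + Q(3) − 2 = -4 − 117 − 2 = -123, attained at (2, 3).

(2, 3)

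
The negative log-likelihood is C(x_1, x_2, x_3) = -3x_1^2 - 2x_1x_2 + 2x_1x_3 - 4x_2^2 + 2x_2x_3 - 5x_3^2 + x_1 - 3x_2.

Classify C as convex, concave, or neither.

C is quadratic, so its Hessian is the constant matrix H = [[-6, -2, 2], [-2, -8, 2], [2, 2, -10]].
Leading principal minors: -6, 44, -400.
Signs alternate −, +, − ⇒ H ≺ 0 ⇒ concave.

concave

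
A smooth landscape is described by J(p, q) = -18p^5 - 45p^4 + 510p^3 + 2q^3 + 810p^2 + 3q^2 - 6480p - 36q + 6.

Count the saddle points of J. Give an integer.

J separates as a function of p plus a function of q, so ∇J=0 decouples.
∂J/∂p = -90(p - 3)(p - 2)(p + 3)(p + 4) = 0 at p ∈ {-4, -3, 2, 3}; ∂J/∂q = 6(q - 2)(q + 3) = 0 at q ∈ {-3, 2}.
The Hessian is diagonal: diag(J_pp, J_qq). Second derivatives: J_pp(-4)=3780, J_pp(-3)=-2700, J_pp(2)=2700, J_pp(3)=-3780; J_qq(-3)=-30, J_qq(2)=30.
Saddle points occur where the two diagonal entries have opposite signs: (-4, -3), (-3, 2), (2, -3), (3, 2). Count: 4.

4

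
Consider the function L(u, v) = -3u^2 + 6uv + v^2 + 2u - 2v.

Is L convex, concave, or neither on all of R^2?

neither

L is quadratic, so its Hessian is the constant matrix H = [[-6, 6], [6, 2]].
det(H) = -48, tr(H) = -4.
det(H) < 0, so H is indefinite: neither convex nor concave.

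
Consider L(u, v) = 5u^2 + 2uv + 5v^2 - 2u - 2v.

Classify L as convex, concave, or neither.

convex

L is quadratic, so its Hessian is the constant matrix H = [[10, 2], [2, 10]].
det(H) = 96, tr(H) = 20.
det(H) > 0 and tr(H) > 0, so H is positive definite everywhere: convex.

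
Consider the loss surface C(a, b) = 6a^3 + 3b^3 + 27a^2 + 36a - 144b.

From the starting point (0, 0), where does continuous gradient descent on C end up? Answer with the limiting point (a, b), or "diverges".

(-1, 4)

C is separable, so gradient descent decouples: a follows -∂C/∂a, b follows -∂C/∂b.
∂C/∂a = 18(a + 1)(a + 2); at a=0 this is 36, so a decreases.
∂C/∂b = 9(b - 4)(b + 4); at b=0 this is -144, so b increases.
a converges to its nearest critical value -1 (a local min of the a-part); b converges to 4. The iterate converges to (-1, 4).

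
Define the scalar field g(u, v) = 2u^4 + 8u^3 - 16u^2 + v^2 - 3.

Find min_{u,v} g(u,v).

-259

g(u,v) separates as P(u) + Q(v) − 3, so its minimum is min P + min Q − 3.
P'(u) = 8u(u - 1)(u + 4) vanishes at u ∈ {-4, 0, 1}; Q'(v) = 2v vanishes at v ∈ {0}.
Local minima of P (where P''>0): P(-4)=-256, P(1)=-6. Local minima of Q: Q(0)=0.
So the global minimum of g is P(-4) + Q(0) − 3 = -256 + 0 − 3 = -259, attained at (-4, 0).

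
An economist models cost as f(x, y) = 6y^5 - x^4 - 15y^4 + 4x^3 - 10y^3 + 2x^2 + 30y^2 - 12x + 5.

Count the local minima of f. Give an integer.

2

f separates as a function of x plus a function of y, so ∇f=0 decouples.
∂f/∂x = -4(x - 3)(x - 1)(x + 1) = 0 at x ∈ {-1, 1, 3}; ∂f/∂y = 30y(y - 2)(y - 1)(y + 1) = 0 at y ∈ {-1, 0, 1, 2}.
The Hessian is diagonal: diag(f_xx, f_yy). Second derivatives: f_xx(-1)=-32, f_xx(1)=16, f_xx(3)=-32; f_yy(-1)=-180, f_yy(0)=60, f_yy(1)=-60, f_yy(2)=180.
Local minima occur where both diagonal entries positive: (1, 0), (1, 2). Count: 2.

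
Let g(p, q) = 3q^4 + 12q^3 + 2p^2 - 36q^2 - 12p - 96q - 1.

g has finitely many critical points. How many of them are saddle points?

g separates as a function of p plus a function of q, so ∇g=0 decouples.
∂g/∂p = 4(p - 3) = 0 at p ∈ {3}; ∂g/∂q = 12(q - 2)(q + 1)(q + 4) = 0 at q ∈ {-4, -1, 2}.
The Hessian is diagonal: diag(g_pp, g_qq). Second derivatives: g_pp(3)=4; g_qq(-4)=216, g_qq(-1)=-108, g_qq(2)=216.
Saddle points occur where the two diagonal entries have opposite signs: (3, -1). Count: 1.

1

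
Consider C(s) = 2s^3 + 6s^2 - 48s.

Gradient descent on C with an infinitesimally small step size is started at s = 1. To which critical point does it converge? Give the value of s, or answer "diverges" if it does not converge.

2

C'(s) = 6(s - 2)(s + 4), so C'(1) = -30.
Gradient descent moves in the -C' direction, i.e. s is increasing.
The nearest critical point in that direction is s = 2, where C'' = 36 > 0 (a local minimum). The iterate converges there.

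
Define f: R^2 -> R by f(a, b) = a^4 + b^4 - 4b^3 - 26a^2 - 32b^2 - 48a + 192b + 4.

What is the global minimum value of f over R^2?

-1116

f(a,b) separates as P(a) + Q(b) + 4, so its minimum is min P + min Q + 4.
P'(a) = 4(a - 4)(a + 1)(a + 3) vanishes at a ∈ {-3, -1, 4}; Q'(b) = 4(b - 4)(b - 3)(b + 4) vanishes at b ∈ {-4, 3, 4}.
Local minima of P (where P''>0): P(-3)=-9, P(4)=-352. Local minima of Q: Q(-4)=-768, Q(4)=256.
So the global minimum of f is P(4) + Q(-4) + 4 = -352 − 768 + 4 = -1116, attained at (4, -4).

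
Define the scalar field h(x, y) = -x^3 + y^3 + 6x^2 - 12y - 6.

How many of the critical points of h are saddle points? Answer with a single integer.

2

h separates as a function of x plus a function of y, so ∇h=0 decouples.
∂h/∂x = -3x(x - 4) = 0 at x ∈ {0, 4}; ∂h/∂y = 3(y - 2)(y + 2) = 0 at y ∈ {-2, 2}.
The Hessian is diagonal: diag(h_xx, h_yy). Second derivatives: h_xx(0)=12, h_xx(4)=-12; h_yy(-2)=-12, h_yy(2)=12.
Saddle points occur where the two diagonal entries have opposite signs: (0, -2), (4, 2). Count: 2.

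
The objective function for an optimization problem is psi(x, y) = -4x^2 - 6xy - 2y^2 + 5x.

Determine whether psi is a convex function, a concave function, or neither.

psi is quadratic, so its Hessian is the constant matrix H = [[-8, -6], [-6, -4]].
det(H) = -4, tr(H) = -12.
det(H) < 0, so H is indefinite: neither convex nor concave.

neither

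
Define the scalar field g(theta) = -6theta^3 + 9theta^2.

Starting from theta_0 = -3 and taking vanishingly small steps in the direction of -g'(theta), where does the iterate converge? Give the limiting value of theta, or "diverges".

0

g'(theta) = -18theta(theta - 1), so g'(-3) = -216.
Gradient descent moves in the -g' direction, i.e. theta is increasing.
The nearest critical point in that direction is theta = 0, where g'' = 18 > 0 (a local minimum). The iterate converges there.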